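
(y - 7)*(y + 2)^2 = y^3 - 3*y^2 - 24*y - 28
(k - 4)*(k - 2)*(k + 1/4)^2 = k^4 - 11*k^3/2 + 81*k^2/16 + 29*k/8 + 1/2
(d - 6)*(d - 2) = d^2 - 8*d + 12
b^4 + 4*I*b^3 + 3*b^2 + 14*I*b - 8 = (b - 2*I)*(b + I)^2*(b + 4*I)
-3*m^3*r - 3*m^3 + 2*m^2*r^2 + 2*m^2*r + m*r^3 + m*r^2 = (-m + r)*(3*m + r)*(m*r + m)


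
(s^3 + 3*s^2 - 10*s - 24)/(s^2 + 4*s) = s - 1 - 6/s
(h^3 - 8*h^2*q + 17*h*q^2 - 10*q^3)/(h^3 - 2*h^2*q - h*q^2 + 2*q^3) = (h - 5*q)/(h + q)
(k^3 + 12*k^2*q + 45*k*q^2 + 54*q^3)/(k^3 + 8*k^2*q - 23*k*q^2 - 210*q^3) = (-k^2 - 6*k*q - 9*q^2)/(-k^2 - 2*k*q + 35*q^2)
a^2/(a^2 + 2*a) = a/(a + 2)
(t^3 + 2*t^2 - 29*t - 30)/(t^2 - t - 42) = (t^2 - 4*t - 5)/(t - 7)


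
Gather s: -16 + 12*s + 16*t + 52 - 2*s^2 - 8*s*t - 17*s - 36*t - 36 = -2*s^2 + s*(-8*t - 5) - 20*t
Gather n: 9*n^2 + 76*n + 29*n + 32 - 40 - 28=9*n^2 + 105*n - 36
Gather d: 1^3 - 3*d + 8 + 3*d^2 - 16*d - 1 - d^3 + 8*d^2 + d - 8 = -d^3 + 11*d^2 - 18*d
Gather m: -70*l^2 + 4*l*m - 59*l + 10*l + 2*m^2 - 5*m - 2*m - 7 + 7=-70*l^2 - 49*l + 2*m^2 + m*(4*l - 7)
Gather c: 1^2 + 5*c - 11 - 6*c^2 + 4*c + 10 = -6*c^2 + 9*c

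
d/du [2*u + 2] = 2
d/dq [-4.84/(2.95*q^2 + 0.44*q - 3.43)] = (28.556*q + 2.1296)/(2.95*q^2 + 0.44*q - 3.43)^2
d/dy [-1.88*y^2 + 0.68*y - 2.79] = 0.68 - 3.76*y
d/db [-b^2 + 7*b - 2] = 7 - 2*b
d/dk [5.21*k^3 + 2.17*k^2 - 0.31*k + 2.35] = 15.63*k^2 + 4.34*k - 0.31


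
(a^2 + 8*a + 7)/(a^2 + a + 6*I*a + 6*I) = (a + 7)/(a + 6*I)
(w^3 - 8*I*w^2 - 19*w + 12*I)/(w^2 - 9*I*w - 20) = (w^2 - 4*I*w - 3)/(w - 5*I)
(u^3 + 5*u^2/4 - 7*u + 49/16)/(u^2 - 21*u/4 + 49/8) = (4*u^2 + 12*u - 7)/(2*(2*u - 7))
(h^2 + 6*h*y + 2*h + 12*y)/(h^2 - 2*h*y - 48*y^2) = (-h - 2)/(-h + 8*y)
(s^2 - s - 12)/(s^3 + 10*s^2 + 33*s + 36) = (s - 4)/(s^2 + 7*s + 12)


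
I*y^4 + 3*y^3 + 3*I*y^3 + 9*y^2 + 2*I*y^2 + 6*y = y*(y + 2)*(y - 3*I)*(I*y + I)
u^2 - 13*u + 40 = (u - 8)*(u - 5)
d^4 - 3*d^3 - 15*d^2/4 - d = d*(d - 4)*(d + 1/2)^2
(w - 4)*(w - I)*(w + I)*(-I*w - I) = -I*w^4 + 3*I*w^3 + 3*I*w^2 + 3*I*w + 4*I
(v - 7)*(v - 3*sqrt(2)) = v^2 - 7*v - 3*sqrt(2)*v + 21*sqrt(2)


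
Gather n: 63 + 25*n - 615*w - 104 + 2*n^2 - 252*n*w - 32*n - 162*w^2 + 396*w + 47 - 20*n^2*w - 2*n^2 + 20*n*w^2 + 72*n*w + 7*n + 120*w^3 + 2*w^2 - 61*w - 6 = -20*n^2*w + n*(20*w^2 - 180*w) + 120*w^3 - 160*w^2 - 280*w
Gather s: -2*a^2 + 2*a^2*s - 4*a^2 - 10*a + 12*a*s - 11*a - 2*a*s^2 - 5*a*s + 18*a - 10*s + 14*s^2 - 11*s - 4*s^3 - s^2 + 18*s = -6*a^2 - 3*a - 4*s^3 + s^2*(13 - 2*a) + s*(2*a^2 + 7*a - 3)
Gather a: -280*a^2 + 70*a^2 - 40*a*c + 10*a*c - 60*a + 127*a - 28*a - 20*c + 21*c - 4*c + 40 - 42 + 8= -210*a^2 + a*(39 - 30*c) - 3*c + 6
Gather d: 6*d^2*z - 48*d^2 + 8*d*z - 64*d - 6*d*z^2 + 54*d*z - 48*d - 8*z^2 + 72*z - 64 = d^2*(6*z - 48) + d*(-6*z^2 + 62*z - 112) - 8*z^2 + 72*z - 64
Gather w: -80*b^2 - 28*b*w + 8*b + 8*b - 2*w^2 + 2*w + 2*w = -80*b^2 + 16*b - 2*w^2 + w*(4 - 28*b)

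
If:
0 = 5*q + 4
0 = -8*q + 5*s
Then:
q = -4/5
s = -32/25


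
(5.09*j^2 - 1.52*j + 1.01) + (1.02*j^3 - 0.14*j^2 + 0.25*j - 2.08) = 1.02*j^3 + 4.95*j^2 - 1.27*j - 1.07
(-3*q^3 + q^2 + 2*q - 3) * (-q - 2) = 3*q^4 + 5*q^3 - 4*q^2 - q + 6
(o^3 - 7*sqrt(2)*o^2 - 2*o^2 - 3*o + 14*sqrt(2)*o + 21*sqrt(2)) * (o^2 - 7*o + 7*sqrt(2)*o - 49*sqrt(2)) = o^5 - 9*o^4 - 87*o^3 + 903*o^2 - 1078*o - 2058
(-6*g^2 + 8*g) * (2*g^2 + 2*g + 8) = -12*g^4 + 4*g^3 - 32*g^2 + 64*g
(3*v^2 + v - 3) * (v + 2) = 3*v^3 + 7*v^2 - v - 6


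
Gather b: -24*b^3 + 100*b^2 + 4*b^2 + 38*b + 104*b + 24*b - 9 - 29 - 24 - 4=-24*b^3 + 104*b^2 + 166*b - 66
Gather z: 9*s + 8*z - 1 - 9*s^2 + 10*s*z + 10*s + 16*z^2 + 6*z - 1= -9*s^2 + 19*s + 16*z^2 + z*(10*s + 14) - 2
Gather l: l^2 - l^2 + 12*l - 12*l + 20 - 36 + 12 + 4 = 0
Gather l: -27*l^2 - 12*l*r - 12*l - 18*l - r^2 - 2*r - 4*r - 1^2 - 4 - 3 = -27*l^2 + l*(-12*r - 30) - r^2 - 6*r - 8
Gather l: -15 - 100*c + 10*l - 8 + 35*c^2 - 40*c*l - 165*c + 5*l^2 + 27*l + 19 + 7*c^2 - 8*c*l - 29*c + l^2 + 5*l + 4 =42*c^2 - 294*c + 6*l^2 + l*(42 - 48*c)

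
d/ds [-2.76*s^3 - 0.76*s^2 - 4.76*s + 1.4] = -8.28*s^2 - 1.52*s - 4.76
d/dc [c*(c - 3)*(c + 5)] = 3*c^2 + 4*c - 15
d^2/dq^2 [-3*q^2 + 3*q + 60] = -6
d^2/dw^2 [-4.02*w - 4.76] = 0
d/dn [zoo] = 0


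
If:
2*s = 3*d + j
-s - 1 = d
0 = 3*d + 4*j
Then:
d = -8/17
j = 6/17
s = -9/17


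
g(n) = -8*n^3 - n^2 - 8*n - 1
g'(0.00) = -8.00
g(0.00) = -1.00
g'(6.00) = -884.00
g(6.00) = -1813.00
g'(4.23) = -445.89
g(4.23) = -658.23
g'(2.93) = -219.90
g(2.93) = -234.25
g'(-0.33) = -9.95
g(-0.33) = 1.82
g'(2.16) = -124.29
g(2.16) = -103.57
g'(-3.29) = -261.20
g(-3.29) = 299.39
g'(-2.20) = -119.76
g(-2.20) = 96.94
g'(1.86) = -94.75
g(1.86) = -70.82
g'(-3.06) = -226.61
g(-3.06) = 243.34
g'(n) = -24*n^2 - 2*n - 8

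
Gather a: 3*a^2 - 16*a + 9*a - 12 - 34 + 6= 3*a^2 - 7*a - 40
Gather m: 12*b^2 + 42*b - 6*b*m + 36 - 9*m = 12*b^2 + 42*b + m*(-6*b - 9) + 36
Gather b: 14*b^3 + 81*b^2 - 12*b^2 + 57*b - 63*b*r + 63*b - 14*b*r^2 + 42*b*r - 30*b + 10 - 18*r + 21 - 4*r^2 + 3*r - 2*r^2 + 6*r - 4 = 14*b^3 + 69*b^2 + b*(-14*r^2 - 21*r + 90) - 6*r^2 - 9*r + 27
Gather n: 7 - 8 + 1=0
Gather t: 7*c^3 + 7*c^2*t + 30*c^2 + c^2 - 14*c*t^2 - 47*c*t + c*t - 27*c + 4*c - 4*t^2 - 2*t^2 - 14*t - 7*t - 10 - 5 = 7*c^3 + 31*c^2 - 23*c + t^2*(-14*c - 6) + t*(7*c^2 - 46*c - 21) - 15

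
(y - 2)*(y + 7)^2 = y^3 + 12*y^2 + 21*y - 98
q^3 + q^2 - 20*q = q*(q - 4)*(q + 5)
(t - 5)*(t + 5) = t^2 - 25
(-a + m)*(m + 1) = -a*m - a + m^2 + m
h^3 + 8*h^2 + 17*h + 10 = (h + 1)*(h + 2)*(h + 5)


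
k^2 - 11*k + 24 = (k - 8)*(k - 3)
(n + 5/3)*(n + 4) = n^2 + 17*n/3 + 20/3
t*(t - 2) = t^2 - 2*t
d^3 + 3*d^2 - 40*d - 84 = (d - 6)*(d + 2)*(d + 7)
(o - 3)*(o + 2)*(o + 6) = o^3 + 5*o^2 - 12*o - 36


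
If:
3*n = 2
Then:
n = 2/3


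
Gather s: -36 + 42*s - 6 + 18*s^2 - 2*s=18*s^2 + 40*s - 42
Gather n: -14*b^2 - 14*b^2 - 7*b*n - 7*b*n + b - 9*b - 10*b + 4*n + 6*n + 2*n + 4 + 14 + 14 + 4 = -28*b^2 - 18*b + n*(12 - 14*b) + 36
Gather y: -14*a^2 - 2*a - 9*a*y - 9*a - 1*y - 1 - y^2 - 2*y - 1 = -14*a^2 - 11*a - y^2 + y*(-9*a - 3) - 2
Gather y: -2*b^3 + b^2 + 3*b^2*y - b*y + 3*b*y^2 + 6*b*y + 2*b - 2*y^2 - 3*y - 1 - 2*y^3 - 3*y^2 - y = -2*b^3 + b^2 + 2*b - 2*y^3 + y^2*(3*b - 5) + y*(3*b^2 + 5*b - 4) - 1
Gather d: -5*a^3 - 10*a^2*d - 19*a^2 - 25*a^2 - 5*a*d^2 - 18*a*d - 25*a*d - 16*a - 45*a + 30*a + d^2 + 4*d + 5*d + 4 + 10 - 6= -5*a^3 - 44*a^2 - 31*a + d^2*(1 - 5*a) + d*(-10*a^2 - 43*a + 9) + 8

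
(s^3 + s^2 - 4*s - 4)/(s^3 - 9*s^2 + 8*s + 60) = (s^2 - s - 2)/(s^2 - 11*s + 30)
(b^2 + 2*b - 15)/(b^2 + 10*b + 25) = (b - 3)/(b + 5)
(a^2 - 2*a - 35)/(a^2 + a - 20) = (a - 7)/(a - 4)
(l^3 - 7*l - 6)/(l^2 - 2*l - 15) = (-l^3 + 7*l + 6)/(-l^2 + 2*l + 15)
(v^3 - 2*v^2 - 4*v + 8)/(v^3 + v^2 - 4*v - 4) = (v - 2)/(v + 1)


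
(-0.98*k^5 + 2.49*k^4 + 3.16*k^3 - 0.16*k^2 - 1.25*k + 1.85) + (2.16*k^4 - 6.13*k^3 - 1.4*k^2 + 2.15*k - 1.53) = -0.98*k^5 + 4.65*k^4 - 2.97*k^3 - 1.56*k^2 + 0.9*k + 0.32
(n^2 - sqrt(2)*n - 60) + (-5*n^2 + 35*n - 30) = -4*n^2 - sqrt(2)*n + 35*n - 90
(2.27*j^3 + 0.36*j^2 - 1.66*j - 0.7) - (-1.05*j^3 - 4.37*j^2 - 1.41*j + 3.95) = 3.32*j^3 + 4.73*j^2 - 0.25*j - 4.65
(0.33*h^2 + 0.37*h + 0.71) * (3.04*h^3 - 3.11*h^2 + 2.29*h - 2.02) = 1.0032*h^5 + 0.0985*h^4 + 1.7634*h^3 - 2.0274*h^2 + 0.8785*h - 1.4342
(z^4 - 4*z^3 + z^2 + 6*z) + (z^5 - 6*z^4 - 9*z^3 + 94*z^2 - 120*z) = z^5 - 5*z^4 - 13*z^3 + 95*z^2 - 114*z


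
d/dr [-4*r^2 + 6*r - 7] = 6 - 8*r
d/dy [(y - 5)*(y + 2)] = 2*y - 3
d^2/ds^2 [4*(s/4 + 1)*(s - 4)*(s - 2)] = 6*s - 4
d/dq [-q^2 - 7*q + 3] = -2*q - 7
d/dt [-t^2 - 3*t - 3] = -2*t - 3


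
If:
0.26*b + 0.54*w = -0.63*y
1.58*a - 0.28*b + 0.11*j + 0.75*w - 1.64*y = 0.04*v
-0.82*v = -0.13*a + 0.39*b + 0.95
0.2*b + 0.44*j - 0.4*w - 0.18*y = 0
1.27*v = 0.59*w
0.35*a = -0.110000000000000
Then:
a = -0.31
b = -3.23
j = 2.41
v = 0.33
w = 0.71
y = 0.73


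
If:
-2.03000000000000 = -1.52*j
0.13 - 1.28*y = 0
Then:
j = 1.34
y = 0.10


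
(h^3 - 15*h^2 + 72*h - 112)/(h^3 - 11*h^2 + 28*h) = (h - 4)/h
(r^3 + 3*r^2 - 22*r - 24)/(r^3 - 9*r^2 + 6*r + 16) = (r^2 + 2*r - 24)/(r^2 - 10*r + 16)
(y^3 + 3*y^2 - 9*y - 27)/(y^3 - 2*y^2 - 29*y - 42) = (y^2 - 9)/(y^2 - 5*y - 14)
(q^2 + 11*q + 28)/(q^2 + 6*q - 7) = (q + 4)/(q - 1)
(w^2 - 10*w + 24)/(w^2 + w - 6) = (w^2 - 10*w + 24)/(w^2 + w - 6)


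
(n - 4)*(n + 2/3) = n^2 - 10*n/3 - 8/3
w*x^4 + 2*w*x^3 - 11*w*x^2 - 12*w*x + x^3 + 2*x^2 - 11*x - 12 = (x - 3)*(x + 1)*(x + 4)*(w*x + 1)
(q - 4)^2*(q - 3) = q^3 - 11*q^2 + 40*q - 48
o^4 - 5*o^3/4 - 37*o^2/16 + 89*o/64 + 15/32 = (o - 2)*(o - 3/4)*(o + 1/4)*(o + 5/4)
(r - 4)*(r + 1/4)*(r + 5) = r^3 + 5*r^2/4 - 79*r/4 - 5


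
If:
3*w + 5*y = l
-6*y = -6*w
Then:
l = 8*y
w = y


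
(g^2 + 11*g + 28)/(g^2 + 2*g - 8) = (g + 7)/(g - 2)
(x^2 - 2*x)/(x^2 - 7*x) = (x - 2)/(x - 7)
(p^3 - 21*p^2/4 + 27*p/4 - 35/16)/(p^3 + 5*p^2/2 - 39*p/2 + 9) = (8*p^2 - 38*p + 35)/(8*(p^2 + 3*p - 18))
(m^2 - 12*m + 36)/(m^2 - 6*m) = (m - 6)/m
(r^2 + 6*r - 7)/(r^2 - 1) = (r + 7)/(r + 1)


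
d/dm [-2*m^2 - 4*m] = -4*m - 4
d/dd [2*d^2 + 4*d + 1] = 4*d + 4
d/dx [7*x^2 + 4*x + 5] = 14*x + 4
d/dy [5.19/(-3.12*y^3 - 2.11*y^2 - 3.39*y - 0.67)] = (48.5784*y^2 + 21.9018*y + 17.5941)/(3.12*y^3 + 2.11*y^2 + 3.39*y + 0.67)^2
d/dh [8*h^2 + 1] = 16*h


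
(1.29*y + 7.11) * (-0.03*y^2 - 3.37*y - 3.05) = -0.0387*y^3 - 4.5606*y^2 - 27.8952*y - 21.6855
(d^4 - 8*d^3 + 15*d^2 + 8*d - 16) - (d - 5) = d^4 - 8*d^3 + 15*d^2 + 7*d - 11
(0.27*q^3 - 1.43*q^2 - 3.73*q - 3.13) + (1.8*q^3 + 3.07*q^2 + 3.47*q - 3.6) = 2.07*q^3 + 1.64*q^2 - 0.26*q - 6.73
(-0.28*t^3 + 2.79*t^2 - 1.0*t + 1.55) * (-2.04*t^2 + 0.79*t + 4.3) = 0.5712*t^5 - 5.9128*t^4 + 3.0401*t^3 + 8.045*t^2 - 3.0755*t + 6.665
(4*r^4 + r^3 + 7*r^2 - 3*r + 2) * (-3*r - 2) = -12*r^5 - 11*r^4 - 23*r^3 - 5*r^2 - 4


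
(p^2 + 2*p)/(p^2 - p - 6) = p/(p - 3)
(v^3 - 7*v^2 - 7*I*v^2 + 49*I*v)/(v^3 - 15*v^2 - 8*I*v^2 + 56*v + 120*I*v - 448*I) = v*(v - 7*I)/(v^2 - 8*v*(1 + I) + 64*I)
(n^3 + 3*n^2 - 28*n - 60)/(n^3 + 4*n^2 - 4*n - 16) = (n^2 + n - 30)/(n^2 + 2*n - 8)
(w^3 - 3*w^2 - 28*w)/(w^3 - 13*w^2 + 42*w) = (w + 4)/(w - 6)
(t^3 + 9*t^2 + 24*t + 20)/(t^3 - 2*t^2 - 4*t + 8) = (t^2 + 7*t + 10)/(t^2 - 4*t + 4)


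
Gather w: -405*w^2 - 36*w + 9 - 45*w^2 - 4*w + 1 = -450*w^2 - 40*w + 10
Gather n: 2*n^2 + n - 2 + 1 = 2*n^2 + n - 1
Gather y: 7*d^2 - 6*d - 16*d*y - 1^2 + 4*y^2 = 7*d^2 - 16*d*y - 6*d + 4*y^2 - 1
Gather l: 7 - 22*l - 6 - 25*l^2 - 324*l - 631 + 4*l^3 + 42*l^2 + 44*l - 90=4*l^3 + 17*l^2 - 302*l - 720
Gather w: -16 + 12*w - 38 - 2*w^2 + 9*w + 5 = -2*w^2 + 21*w - 49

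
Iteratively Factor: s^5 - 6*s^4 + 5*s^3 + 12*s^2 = (s - 3)*(s^4 - 3*s^3 - 4*s^2) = s*(s - 3)*(s^3 - 3*s^2 - 4*s) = s*(s - 4)*(s - 3)*(s^2 + s) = s*(s - 4)*(s - 3)*(s + 1)*(s)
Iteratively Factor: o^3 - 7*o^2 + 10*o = (o - 2)*(o^2 - 5*o) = o*(o - 2)*(o - 5)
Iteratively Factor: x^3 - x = (x)*(x^2 - 1) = x*(x - 1)*(x + 1)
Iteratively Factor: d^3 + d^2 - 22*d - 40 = (d + 4)*(d^2 - 3*d - 10) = (d + 2)*(d + 4)*(d - 5)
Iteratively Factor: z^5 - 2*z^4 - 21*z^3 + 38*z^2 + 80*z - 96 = (z - 4)*(z^4 + 2*z^3 - 13*z^2 - 14*z + 24) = (z - 4)*(z - 3)*(z^3 + 5*z^2 + 2*z - 8) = (z - 4)*(z - 3)*(z + 2)*(z^2 + 3*z - 4) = (z - 4)*(z - 3)*(z - 1)*(z + 2)*(z + 4)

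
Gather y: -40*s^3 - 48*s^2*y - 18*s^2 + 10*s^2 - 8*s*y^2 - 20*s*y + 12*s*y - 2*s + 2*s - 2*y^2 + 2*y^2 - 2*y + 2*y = -40*s^3 - 8*s^2 - 8*s*y^2 + y*(-48*s^2 - 8*s)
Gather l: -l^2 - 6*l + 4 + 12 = -l^2 - 6*l + 16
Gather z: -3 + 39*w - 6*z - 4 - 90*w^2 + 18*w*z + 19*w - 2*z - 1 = -90*w^2 + 58*w + z*(18*w - 8) - 8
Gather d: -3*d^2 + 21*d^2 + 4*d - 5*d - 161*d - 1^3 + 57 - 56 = 18*d^2 - 162*d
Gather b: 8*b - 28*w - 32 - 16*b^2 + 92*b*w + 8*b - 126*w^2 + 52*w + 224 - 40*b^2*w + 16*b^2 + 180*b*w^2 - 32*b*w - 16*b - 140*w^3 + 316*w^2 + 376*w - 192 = -40*b^2*w + b*(180*w^2 + 60*w) - 140*w^3 + 190*w^2 + 400*w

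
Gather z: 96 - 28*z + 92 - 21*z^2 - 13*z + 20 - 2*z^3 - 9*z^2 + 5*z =-2*z^3 - 30*z^2 - 36*z + 208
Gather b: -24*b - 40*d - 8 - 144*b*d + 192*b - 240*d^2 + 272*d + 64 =b*(168 - 144*d) - 240*d^2 + 232*d + 56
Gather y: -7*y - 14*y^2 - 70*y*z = -14*y^2 + y*(-70*z - 7)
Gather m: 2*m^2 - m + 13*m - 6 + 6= 2*m^2 + 12*m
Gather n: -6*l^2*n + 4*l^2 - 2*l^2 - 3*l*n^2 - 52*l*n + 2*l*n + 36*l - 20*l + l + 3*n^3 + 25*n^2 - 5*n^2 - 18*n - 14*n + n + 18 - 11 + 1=2*l^2 + 17*l + 3*n^3 + n^2*(20 - 3*l) + n*(-6*l^2 - 50*l - 31) + 8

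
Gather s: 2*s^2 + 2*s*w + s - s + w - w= 2*s^2 + 2*s*w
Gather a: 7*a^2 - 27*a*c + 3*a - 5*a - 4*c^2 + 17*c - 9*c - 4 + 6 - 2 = 7*a^2 + a*(-27*c - 2) - 4*c^2 + 8*c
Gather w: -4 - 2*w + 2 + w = -w - 2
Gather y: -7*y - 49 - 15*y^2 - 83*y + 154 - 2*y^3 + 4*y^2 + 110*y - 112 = -2*y^3 - 11*y^2 + 20*y - 7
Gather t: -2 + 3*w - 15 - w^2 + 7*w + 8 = -w^2 + 10*w - 9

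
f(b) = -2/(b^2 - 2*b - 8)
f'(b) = -2*(2 - 2*b)/(b^2 - 2*b - 8)^2 = 4*(b - 1)/(-b^2 + 2*b + 8)^2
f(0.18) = 0.24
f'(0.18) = -0.05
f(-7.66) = -0.03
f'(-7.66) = -0.01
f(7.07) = -0.07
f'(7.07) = 0.03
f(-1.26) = 0.51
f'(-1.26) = -0.60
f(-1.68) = 1.10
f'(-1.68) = -3.24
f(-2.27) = -1.18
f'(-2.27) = -4.56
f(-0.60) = 0.31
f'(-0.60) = -0.15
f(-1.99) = 33.39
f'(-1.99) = -3333.32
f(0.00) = 0.25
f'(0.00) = -0.06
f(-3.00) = -0.29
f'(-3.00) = -0.33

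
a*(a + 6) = a^2 + 6*a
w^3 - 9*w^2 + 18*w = w*(w - 6)*(w - 3)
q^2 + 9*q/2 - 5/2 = (q - 1/2)*(q + 5)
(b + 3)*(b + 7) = b^2 + 10*b + 21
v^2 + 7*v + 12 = (v + 3)*(v + 4)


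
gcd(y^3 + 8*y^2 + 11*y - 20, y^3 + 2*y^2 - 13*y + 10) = y^2 + 4*y - 5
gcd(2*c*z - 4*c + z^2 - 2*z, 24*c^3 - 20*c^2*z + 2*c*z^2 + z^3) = 1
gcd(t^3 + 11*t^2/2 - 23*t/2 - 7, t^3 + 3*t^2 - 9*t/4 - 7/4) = t + 1/2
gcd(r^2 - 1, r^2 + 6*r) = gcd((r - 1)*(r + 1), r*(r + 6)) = 1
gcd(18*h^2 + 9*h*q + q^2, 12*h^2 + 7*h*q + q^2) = 3*h + q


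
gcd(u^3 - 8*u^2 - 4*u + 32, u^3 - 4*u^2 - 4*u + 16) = u^2 - 4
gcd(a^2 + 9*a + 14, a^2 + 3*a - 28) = a + 7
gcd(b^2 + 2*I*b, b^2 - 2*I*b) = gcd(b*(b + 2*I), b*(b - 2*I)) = b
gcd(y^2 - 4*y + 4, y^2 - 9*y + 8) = 1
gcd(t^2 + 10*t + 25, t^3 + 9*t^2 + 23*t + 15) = t + 5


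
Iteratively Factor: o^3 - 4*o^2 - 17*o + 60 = (o - 3)*(o^2 - o - 20) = (o - 3)*(o + 4)*(o - 5)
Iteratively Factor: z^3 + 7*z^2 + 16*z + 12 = (z + 3)*(z^2 + 4*z + 4) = (z + 2)*(z + 3)*(z + 2)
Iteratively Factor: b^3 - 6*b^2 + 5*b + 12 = (b - 4)*(b^2 - 2*b - 3) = (b - 4)*(b - 3)*(b + 1)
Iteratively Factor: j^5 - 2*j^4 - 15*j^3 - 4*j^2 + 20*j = (j + 2)*(j^4 - 4*j^3 - 7*j^2 + 10*j) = (j + 2)^2*(j^3 - 6*j^2 + 5*j) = j*(j + 2)^2*(j^2 - 6*j + 5) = j*(j - 5)*(j + 2)^2*(j - 1)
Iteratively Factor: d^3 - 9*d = (d + 3)*(d^2 - 3*d) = (d - 3)*(d + 3)*(d)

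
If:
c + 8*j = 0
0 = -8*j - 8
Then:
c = 8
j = -1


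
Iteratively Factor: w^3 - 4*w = (w)*(w^2 - 4) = w*(w - 2)*(w + 2)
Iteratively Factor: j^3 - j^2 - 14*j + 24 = (j - 3)*(j^2 + 2*j - 8) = (j - 3)*(j + 4)*(j - 2)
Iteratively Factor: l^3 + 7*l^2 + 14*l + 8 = (l + 1)*(l^2 + 6*l + 8) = (l + 1)*(l + 4)*(l + 2)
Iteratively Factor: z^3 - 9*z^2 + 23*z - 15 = (z - 1)*(z^2 - 8*z + 15) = (z - 5)*(z - 1)*(z - 3)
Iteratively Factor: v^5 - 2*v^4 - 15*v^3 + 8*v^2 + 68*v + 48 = (v + 2)*(v^4 - 4*v^3 - 7*v^2 + 22*v + 24) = (v + 2)^2*(v^3 - 6*v^2 + 5*v + 12) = (v + 1)*(v + 2)^2*(v^2 - 7*v + 12) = (v - 3)*(v + 1)*(v + 2)^2*(v - 4)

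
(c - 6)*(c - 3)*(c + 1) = c^3 - 8*c^2 + 9*c + 18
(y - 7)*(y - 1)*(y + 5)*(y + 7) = y^4 + 4*y^3 - 54*y^2 - 196*y + 245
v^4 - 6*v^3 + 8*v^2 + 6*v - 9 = (v - 3)^2*(v - 1)*(v + 1)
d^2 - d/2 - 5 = (d - 5/2)*(d + 2)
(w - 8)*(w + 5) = w^2 - 3*w - 40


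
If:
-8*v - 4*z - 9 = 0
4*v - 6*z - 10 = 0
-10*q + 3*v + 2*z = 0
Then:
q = -137/320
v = -7/32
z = -29/16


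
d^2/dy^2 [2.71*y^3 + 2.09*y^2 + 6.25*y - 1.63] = 16.26*y + 4.18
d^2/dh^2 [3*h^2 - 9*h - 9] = 6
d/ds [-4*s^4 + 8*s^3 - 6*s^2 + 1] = 4*s*(-4*s^2 + 6*s - 3)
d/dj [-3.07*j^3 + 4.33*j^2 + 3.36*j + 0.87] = -9.21*j^2 + 8.66*j + 3.36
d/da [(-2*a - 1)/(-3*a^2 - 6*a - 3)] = -2*a/(3*a^3 + 9*a^2 + 9*a + 3)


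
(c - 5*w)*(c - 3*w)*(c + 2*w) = c^3 - 6*c^2*w - c*w^2 + 30*w^3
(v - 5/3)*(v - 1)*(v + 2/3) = v^3 - 2*v^2 - v/9 + 10/9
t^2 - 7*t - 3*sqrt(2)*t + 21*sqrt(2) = (t - 7)*(t - 3*sqrt(2))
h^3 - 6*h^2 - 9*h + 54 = (h - 6)*(h - 3)*(h + 3)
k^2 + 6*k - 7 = (k - 1)*(k + 7)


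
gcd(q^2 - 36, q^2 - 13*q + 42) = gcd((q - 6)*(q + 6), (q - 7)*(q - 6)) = q - 6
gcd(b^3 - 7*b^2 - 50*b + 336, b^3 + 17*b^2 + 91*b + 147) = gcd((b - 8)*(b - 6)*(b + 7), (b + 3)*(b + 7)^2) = b + 7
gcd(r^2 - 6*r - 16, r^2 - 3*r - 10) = r + 2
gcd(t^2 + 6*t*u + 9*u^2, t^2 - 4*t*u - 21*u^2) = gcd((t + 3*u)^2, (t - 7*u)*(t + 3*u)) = t + 3*u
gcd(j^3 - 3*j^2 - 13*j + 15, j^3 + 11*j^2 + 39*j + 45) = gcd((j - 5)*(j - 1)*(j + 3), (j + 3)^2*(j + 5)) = j + 3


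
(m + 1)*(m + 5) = m^2 + 6*m + 5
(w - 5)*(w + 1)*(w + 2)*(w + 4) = w^4 + 2*w^3 - 21*w^2 - 62*w - 40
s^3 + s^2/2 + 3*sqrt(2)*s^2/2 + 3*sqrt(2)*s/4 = s*(s + 1/2)*(s + 3*sqrt(2)/2)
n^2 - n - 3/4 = (n - 3/2)*(n + 1/2)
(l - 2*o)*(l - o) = l^2 - 3*l*o + 2*o^2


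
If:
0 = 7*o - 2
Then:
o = 2/7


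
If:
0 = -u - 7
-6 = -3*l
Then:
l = 2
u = -7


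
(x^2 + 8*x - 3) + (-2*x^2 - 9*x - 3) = -x^2 - x - 6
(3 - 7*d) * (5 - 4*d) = 28*d^2 - 47*d + 15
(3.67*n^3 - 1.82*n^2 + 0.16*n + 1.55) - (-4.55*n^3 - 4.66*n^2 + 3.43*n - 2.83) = 8.22*n^3 + 2.84*n^2 - 3.27*n + 4.38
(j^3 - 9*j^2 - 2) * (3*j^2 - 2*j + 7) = 3*j^5 - 29*j^4 + 25*j^3 - 69*j^2 + 4*j - 14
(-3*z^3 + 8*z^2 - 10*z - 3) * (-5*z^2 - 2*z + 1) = 15*z^5 - 34*z^4 + 31*z^3 + 43*z^2 - 4*z - 3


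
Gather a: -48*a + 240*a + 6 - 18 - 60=192*a - 72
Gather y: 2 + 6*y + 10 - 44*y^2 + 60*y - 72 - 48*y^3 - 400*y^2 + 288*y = -48*y^3 - 444*y^2 + 354*y - 60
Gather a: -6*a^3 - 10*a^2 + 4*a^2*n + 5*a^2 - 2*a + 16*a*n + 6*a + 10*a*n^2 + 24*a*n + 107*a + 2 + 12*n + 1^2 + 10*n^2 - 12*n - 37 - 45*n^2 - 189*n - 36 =-6*a^3 + a^2*(4*n - 5) + a*(10*n^2 + 40*n + 111) - 35*n^2 - 189*n - 70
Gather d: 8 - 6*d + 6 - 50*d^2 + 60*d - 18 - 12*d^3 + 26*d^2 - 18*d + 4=-12*d^3 - 24*d^2 + 36*d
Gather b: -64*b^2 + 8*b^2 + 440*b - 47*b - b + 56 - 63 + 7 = -56*b^2 + 392*b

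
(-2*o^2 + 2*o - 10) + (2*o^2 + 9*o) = 11*o - 10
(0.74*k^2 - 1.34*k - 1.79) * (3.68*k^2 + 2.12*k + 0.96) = 2.7232*k^4 - 3.3624*k^3 - 8.7176*k^2 - 5.0812*k - 1.7184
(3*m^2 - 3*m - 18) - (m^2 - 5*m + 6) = 2*m^2 + 2*m - 24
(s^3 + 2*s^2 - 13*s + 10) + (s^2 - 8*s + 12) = s^3 + 3*s^2 - 21*s + 22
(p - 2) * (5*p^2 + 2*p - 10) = 5*p^3 - 8*p^2 - 14*p + 20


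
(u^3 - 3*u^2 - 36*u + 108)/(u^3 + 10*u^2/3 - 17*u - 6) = 3*(u - 6)/(3*u + 1)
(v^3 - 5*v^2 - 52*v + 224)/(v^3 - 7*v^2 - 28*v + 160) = (v + 7)/(v + 5)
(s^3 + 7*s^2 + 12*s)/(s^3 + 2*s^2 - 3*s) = (s + 4)/(s - 1)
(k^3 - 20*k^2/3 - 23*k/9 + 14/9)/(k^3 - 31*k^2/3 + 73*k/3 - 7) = (k + 2/3)/(k - 3)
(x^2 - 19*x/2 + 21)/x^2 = 1 - 19/(2*x) + 21/x^2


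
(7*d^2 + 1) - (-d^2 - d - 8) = 8*d^2 + d + 9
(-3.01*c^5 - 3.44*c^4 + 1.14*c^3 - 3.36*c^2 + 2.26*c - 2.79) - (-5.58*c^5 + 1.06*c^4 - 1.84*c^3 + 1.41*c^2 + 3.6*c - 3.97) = 2.57*c^5 - 4.5*c^4 + 2.98*c^3 - 4.77*c^2 - 1.34*c + 1.18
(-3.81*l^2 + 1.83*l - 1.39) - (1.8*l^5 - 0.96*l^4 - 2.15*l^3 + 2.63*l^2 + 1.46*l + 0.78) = -1.8*l^5 + 0.96*l^4 + 2.15*l^3 - 6.44*l^2 + 0.37*l - 2.17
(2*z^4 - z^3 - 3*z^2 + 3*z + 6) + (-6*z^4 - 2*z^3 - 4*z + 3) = -4*z^4 - 3*z^3 - 3*z^2 - z + 9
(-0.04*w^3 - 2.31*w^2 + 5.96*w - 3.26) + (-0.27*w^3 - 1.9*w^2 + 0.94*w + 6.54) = -0.31*w^3 - 4.21*w^2 + 6.9*w + 3.28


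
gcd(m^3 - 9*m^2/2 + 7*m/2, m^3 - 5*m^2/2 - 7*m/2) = m^2 - 7*m/2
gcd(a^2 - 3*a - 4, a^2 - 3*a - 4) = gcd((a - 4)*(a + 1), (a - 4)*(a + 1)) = a^2 - 3*a - 4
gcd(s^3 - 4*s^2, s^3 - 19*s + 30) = 1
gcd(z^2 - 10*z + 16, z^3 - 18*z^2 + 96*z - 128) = z^2 - 10*z + 16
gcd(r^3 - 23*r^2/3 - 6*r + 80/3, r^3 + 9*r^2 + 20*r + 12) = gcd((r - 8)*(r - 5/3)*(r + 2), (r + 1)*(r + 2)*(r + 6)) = r + 2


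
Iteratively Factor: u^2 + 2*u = (u)*(u + 2)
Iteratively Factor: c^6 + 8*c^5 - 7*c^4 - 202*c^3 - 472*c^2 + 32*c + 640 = (c + 4)*(c^5 + 4*c^4 - 23*c^3 - 110*c^2 - 32*c + 160) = (c + 4)^2*(c^4 - 23*c^2 - 18*c + 40) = (c + 2)*(c + 4)^2*(c^3 - 2*c^2 - 19*c + 20) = (c - 5)*(c + 2)*(c + 4)^2*(c^2 + 3*c - 4) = (c - 5)*(c - 1)*(c + 2)*(c + 4)^2*(c + 4)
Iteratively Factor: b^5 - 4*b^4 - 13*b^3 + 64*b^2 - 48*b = (b - 3)*(b^4 - b^3 - 16*b^2 + 16*b) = (b - 3)*(b + 4)*(b^3 - 5*b^2 + 4*b) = b*(b - 3)*(b + 4)*(b^2 - 5*b + 4) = b*(b - 4)*(b - 3)*(b + 4)*(b - 1)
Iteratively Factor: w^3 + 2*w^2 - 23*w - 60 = (w + 4)*(w^2 - 2*w - 15) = (w - 5)*(w + 4)*(w + 3)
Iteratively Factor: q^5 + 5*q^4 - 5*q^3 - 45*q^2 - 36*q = (q - 3)*(q^4 + 8*q^3 + 19*q^2 + 12*q) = (q - 3)*(q + 4)*(q^3 + 4*q^2 + 3*q) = (q - 3)*(q + 1)*(q + 4)*(q^2 + 3*q) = (q - 3)*(q + 1)*(q + 3)*(q + 4)*(q)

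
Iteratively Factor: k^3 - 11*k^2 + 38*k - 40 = (k - 4)*(k^2 - 7*k + 10) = (k - 5)*(k - 4)*(k - 2)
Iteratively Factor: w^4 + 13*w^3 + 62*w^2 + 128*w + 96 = (w + 2)*(w^3 + 11*w^2 + 40*w + 48) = (w + 2)*(w + 4)*(w^2 + 7*w + 12) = (w + 2)*(w + 3)*(w + 4)*(w + 4)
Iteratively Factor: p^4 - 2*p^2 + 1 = (p - 1)*(p^3 + p^2 - p - 1) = (p - 1)*(p + 1)*(p^2 - 1) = (p - 1)*(p + 1)^2*(p - 1)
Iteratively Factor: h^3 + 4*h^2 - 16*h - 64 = (h + 4)*(h^2 - 16) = (h - 4)*(h + 4)*(h + 4)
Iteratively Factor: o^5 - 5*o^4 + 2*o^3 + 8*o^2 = (o - 4)*(o^4 - o^3 - 2*o^2) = (o - 4)*(o + 1)*(o^3 - 2*o^2) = o*(o - 4)*(o + 1)*(o^2 - 2*o) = o*(o - 4)*(o - 2)*(o + 1)*(o)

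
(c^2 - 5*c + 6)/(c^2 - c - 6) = (c - 2)/(c + 2)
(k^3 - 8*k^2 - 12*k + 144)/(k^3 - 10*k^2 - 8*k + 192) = (k - 6)/(k - 8)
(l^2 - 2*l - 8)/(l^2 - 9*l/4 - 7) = 4*(l + 2)/(4*l + 7)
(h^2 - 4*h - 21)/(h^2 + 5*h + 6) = (h - 7)/(h + 2)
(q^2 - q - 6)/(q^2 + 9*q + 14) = (q - 3)/(q + 7)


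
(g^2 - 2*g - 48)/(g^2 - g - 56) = (g + 6)/(g + 7)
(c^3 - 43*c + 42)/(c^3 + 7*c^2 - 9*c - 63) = (c^2 - 7*c + 6)/(c^2 - 9)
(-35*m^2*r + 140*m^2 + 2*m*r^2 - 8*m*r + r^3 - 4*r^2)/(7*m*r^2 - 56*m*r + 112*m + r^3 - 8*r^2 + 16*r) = (-5*m + r)/(r - 4)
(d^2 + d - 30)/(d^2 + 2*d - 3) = (d^2 + d - 30)/(d^2 + 2*d - 3)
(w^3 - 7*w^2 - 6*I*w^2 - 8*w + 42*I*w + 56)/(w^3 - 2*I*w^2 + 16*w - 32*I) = (w - 7)/(w + 4*I)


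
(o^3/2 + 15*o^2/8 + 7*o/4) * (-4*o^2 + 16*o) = -2*o^5 + o^4/2 + 23*o^3 + 28*o^2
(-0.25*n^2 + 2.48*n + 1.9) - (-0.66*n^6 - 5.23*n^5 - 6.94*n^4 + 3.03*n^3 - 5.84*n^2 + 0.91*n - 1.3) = 0.66*n^6 + 5.23*n^5 + 6.94*n^4 - 3.03*n^3 + 5.59*n^2 + 1.57*n + 3.2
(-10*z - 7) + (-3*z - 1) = -13*z - 8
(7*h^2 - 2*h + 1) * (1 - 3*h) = -21*h^3 + 13*h^2 - 5*h + 1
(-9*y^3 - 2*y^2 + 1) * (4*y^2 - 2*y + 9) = -36*y^5 + 10*y^4 - 77*y^3 - 14*y^2 - 2*y + 9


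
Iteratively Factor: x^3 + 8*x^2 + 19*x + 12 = (x + 3)*(x^2 + 5*x + 4) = (x + 3)*(x + 4)*(x + 1)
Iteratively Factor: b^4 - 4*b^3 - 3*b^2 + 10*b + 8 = (b + 1)*(b^3 - 5*b^2 + 2*b + 8) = (b - 4)*(b + 1)*(b^2 - b - 2) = (b - 4)*(b - 2)*(b + 1)*(b + 1)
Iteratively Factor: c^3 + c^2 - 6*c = (c - 2)*(c^2 + 3*c) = c*(c - 2)*(c + 3)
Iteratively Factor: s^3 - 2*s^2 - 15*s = (s)*(s^2 - 2*s - 15) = s*(s - 5)*(s + 3)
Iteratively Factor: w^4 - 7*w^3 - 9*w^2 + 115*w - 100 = (w + 4)*(w^3 - 11*w^2 + 35*w - 25) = (w - 5)*(w + 4)*(w^2 - 6*w + 5) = (w - 5)*(w - 1)*(w + 4)*(w - 5)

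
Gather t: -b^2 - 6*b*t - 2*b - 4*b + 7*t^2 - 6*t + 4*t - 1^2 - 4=-b^2 - 6*b + 7*t^2 + t*(-6*b - 2) - 5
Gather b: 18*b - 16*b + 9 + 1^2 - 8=2*b + 2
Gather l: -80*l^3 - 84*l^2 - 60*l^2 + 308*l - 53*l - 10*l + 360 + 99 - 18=-80*l^3 - 144*l^2 + 245*l + 441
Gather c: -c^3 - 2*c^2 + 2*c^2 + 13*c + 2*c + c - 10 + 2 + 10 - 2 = -c^3 + 16*c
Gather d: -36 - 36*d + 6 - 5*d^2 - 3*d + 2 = -5*d^2 - 39*d - 28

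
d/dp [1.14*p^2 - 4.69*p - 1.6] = 2.28*p - 4.69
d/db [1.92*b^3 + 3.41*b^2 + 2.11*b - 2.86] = 5.76*b^2 + 6.82*b + 2.11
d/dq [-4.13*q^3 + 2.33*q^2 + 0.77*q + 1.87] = -12.39*q^2 + 4.66*q + 0.77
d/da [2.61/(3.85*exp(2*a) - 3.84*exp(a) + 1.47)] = (10.0224 - 20.097*exp(a))*exp(a)/(3.85*exp(2*a) - 3.84*exp(a) + 1.47)^2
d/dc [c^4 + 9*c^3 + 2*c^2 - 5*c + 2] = 4*c^3 + 27*c^2 + 4*c - 5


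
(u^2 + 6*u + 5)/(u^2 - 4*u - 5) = (u + 5)/(u - 5)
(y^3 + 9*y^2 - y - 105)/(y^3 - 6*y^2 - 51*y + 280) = (y^2 + 2*y - 15)/(y^2 - 13*y + 40)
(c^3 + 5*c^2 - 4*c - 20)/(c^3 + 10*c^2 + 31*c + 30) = (c - 2)/(c + 3)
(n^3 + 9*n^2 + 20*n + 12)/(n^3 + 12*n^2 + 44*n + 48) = (n + 1)/(n + 4)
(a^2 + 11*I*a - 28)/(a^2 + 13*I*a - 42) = (a + 4*I)/(a + 6*I)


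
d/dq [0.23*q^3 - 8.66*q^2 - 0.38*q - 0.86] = 0.69*q^2 - 17.32*q - 0.38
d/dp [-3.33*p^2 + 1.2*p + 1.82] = 1.2 - 6.66*p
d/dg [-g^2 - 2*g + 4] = -2*g - 2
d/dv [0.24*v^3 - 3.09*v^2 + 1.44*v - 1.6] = 0.72*v^2 - 6.18*v + 1.44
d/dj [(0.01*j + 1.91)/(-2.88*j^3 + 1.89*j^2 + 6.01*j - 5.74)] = (0.0576*j^3 + 16.4835*j^2 - 7.2198*j - 11.5365)/(8.2944*j^6 - 10.8864*j^5 - 31.0455*j^4 + 55.7802*j^3 + 14.4229*j^2 - 68.9948*j + 32.9476)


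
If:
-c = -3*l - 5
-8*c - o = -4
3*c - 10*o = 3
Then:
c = 43/83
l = -124/83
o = -12/83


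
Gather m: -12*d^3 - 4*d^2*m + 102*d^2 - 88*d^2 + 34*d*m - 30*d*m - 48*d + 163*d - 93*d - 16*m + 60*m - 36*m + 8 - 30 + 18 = -12*d^3 + 14*d^2 + 22*d + m*(-4*d^2 + 4*d + 8) - 4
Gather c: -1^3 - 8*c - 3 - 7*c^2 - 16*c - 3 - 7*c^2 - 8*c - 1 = -14*c^2 - 32*c - 8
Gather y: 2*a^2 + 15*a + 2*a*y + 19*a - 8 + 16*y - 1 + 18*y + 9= 2*a^2 + 34*a + y*(2*a + 34)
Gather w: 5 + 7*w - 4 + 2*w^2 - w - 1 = 2*w^2 + 6*w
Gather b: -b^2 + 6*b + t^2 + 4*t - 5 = -b^2 + 6*b + t^2 + 4*t - 5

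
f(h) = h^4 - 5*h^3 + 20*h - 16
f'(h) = 4*h^3 - 15*h^2 + 20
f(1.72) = 1.71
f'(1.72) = -4.02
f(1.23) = 1.58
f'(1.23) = 4.75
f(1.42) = 2.15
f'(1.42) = 1.21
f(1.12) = 0.95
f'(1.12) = 6.80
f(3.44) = -10.70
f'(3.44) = 5.33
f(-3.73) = 362.44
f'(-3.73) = -396.27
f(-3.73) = 362.44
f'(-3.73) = -396.27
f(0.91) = -0.88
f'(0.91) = 10.59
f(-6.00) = 2240.00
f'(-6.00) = -1384.00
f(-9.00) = 10010.00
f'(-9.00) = -4111.00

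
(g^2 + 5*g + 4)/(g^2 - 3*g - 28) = (g + 1)/(g - 7)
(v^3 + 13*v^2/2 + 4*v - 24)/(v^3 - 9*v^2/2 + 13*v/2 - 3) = (v^2 + 8*v + 16)/(v^2 - 3*v + 2)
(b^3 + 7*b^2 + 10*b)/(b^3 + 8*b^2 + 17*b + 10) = b/(b + 1)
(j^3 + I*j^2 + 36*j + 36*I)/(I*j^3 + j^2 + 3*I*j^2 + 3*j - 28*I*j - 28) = (-I*j^3 + j^2 - 36*I*j + 36)/(j^3 + j^2*(3 - I) - j*(28 + 3*I) + 28*I)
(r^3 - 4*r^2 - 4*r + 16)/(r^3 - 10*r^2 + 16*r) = (r^2 - 2*r - 8)/(r*(r - 8))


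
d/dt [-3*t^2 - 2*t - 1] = -6*t - 2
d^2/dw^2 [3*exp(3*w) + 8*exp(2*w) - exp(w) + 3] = (27*exp(2*w) + 32*exp(w) - 1)*exp(w)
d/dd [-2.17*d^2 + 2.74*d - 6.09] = 2.74 - 4.34*d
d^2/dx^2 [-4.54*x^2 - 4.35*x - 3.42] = -9.08000000000000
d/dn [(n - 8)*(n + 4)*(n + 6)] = 3*n^2 + 4*n - 56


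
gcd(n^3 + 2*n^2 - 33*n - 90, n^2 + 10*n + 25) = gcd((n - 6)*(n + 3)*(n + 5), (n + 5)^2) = n + 5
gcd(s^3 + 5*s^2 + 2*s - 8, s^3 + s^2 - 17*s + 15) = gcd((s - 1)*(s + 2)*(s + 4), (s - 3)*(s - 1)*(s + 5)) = s - 1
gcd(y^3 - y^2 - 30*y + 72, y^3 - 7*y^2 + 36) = y - 3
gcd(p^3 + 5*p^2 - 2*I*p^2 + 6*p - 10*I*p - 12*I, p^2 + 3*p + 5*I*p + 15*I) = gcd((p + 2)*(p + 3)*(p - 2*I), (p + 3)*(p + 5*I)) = p + 3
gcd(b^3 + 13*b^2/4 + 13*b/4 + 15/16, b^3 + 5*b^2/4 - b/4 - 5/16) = b^2 + 7*b/4 + 5/8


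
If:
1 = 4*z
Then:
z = 1/4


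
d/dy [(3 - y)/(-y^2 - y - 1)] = (y^2 + y - (y - 3)*(2*y + 1) + 1)/(y^2 + y + 1)^2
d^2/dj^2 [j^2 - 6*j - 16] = 2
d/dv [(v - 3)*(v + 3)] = 2*v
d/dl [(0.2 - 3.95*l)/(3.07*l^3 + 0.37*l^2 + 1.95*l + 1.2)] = (24.253*l^3 - 0.3805*l^2 - 0.148*l - 5.13)/(9.4249*l^6 + 2.2718*l^5 + 12.1099*l^4 + 8.811*l^3 + 4.6905*l^2 + 4.68*l + 1.44)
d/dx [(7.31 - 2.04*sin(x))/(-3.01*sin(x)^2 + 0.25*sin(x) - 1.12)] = (-6.1404*sin(x)^2 + 44.0062*sin(x) + 0.4573)*cos(x)/(9.0601*sin(x)^4 - 1.505*sin(x)^3 + 6.8049*sin(x)^2 - 0.56*sin(x) + 1.2544)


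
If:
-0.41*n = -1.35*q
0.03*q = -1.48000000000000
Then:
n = -162.44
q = -49.33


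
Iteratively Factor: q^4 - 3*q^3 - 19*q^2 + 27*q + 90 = (q + 3)*(q^3 - 6*q^2 - q + 30) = (q - 5)*(q + 3)*(q^2 - q - 6) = (q - 5)*(q - 3)*(q + 3)*(q + 2)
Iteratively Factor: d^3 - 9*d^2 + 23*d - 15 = (d - 1)*(d^2 - 8*d + 15) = (d - 3)*(d - 1)*(d - 5)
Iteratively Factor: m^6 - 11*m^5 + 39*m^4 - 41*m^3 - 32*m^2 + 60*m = (m + 1)*(m^5 - 12*m^4 + 51*m^3 - 92*m^2 + 60*m) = m*(m + 1)*(m^4 - 12*m^3 + 51*m^2 - 92*m + 60) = m*(m - 2)*(m + 1)*(m^3 - 10*m^2 + 31*m - 30) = m*(m - 2)^2*(m + 1)*(m^2 - 8*m + 15) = m*(m - 3)*(m - 2)^2*(m + 1)*(m - 5)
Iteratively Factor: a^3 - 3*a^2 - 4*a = (a - 4)*(a^2 + a) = (a - 4)*(a + 1)*(a)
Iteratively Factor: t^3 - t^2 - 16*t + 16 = (t - 4)*(t^2 + 3*t - 4) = (t - 4)*(t - 1)*(t + 4)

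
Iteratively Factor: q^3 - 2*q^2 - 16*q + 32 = (q - 4)*(q^2 + 2*q - 8) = (q - 4)*(q + 4)*(q - 2)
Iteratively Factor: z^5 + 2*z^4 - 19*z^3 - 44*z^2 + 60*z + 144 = (z - 2)*(z^4 + 4*z^3 - 11*z^2 - 66*z - 72) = (z - 2)*(z + 2)*(z^3 + 2*z^2 - 15*z - 36) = (z - 2)*(z + 2)*(z + 3)*(z^2 - z - 12) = (z - 2)*(z + 2)*(z + 3)^2*(z - 4)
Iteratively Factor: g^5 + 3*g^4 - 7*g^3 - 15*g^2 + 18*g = (g - 2)*(g^4 + 5*g^3 + 3*g^2 - 9*g) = (g - 2)*(g - 1)*(g^3 + 6*g^2 + 9*g) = (g - 2)*(g - 1)*(g + 3)*(g^2 + 3*g) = g*(g - 2)*(g - 1)*(g + 3)*(g + 3)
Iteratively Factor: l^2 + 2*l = (l + 2)*(l)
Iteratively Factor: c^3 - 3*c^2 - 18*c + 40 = (c + 4)*(c^2 - 7*c + 10) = (c - 2)*(c + 4)*(c - 5)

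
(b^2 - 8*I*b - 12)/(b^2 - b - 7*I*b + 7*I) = (b^2 - 8*I*b - 12)/(b^2 - b - 7*I*b + 7*I)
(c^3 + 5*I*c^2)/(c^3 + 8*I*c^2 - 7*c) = c*(c + 5*I)/(c^2 + 8*I*c - 7)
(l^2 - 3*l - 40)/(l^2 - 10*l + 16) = (l + 5)/(l - 2)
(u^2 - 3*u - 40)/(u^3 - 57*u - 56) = (u + 5)/(u^2 + 8*u + 7)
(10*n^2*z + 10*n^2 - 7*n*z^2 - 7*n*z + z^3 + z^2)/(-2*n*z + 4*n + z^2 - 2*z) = (-5*n*z - 5*n + z^2 + z)/(z - 2)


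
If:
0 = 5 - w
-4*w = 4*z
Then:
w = 5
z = -5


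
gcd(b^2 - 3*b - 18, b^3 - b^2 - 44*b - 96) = b + 3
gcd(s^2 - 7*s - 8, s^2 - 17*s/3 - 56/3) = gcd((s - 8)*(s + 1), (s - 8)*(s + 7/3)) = s - 8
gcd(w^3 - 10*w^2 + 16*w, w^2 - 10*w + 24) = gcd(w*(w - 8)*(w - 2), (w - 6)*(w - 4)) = 1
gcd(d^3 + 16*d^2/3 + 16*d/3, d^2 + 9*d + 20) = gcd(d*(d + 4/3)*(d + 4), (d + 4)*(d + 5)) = d + 4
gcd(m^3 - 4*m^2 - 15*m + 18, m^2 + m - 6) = m + 3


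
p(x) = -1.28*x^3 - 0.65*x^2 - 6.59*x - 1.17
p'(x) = -3.84*x^2 - 1.3*x - 6.59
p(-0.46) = 1.85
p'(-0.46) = -6.80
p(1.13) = -11.29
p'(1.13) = -12.96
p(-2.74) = 38.34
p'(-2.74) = -31.86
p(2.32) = -35.94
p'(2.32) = -30.27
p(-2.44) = 29.63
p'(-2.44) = -26.28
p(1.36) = -14.55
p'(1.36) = -15.46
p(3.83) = -107.86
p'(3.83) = -67.90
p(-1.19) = 7.91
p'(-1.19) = -10.48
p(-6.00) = 291.45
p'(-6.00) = -137.03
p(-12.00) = 2196.15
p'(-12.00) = -543.95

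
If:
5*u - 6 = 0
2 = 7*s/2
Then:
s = 4/7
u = 6/5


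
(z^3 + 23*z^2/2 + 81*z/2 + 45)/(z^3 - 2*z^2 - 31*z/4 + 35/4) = 2*(z^2 + 9*z + 18)/(2*z^2 - 9*z + 7)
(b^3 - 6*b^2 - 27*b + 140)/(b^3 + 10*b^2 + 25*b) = (b^2 - 11*b + 28)/(b*(b + 5))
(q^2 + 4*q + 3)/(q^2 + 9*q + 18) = (q + 1)/(q + 6)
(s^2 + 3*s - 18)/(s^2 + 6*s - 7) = (s^2 + 3*s - 18)/(s^2 + 6*s - 7)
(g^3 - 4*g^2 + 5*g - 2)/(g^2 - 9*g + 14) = (g^2 - 2*g + 1)/(g - 7)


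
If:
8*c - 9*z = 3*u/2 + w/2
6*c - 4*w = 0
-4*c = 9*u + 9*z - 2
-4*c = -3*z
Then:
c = -4/25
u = 38/75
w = -6/25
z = -16/75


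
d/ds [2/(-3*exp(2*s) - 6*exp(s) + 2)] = 12*(exp(s) + 1)*exp(s)/(3*exp(2*s) + 6*exp(s) - 2)^2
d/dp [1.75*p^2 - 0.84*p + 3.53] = 3.5*p - 0.84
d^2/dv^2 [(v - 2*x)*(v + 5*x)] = 2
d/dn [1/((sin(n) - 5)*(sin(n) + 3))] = 2*(1 - sin(n))*cos(n)/((sin(n) - 5)^2*(sin(n) + 3)^2)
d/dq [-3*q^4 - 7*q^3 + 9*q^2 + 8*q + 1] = -12*q^3 - 21*q^2 + 18*q + 8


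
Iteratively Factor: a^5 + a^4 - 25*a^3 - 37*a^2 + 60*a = (a)*(a^4 + a^3 - 25*a^2 - 37*a + 60) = a*(a + 4)*(a^3 - 3*a^2 - 13*a + 15) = a*(a + 3)*(a + 4)*(a^2 - 6*a + 5) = a*(a - 1)*(a + 3)*(a + 4)*(a - 5)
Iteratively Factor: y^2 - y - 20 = (y + 4)*(y - 5)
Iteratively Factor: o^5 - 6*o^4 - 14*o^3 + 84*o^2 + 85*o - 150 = (o + 3)*(o^4 - 9*o^3 + 13*o^2 + 45*o - 50) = (o - 5)*(o + 3)*(o^3 - 4*o^2 - 7*o + 10) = (o - 5)*(o - 1)*(o + 3)*(o^2 - 3*o - 10) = (o - 5)^2*(o - 1)*(o + 3)*(o + 2)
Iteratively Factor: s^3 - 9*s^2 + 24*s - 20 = (s - 5)*(s^2 - 4*s + 4) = (s - 5)*(s - 2)*(s - 2)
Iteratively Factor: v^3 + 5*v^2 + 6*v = (v + 3)*(v^2 + 2*v) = (v + 2)*(v + 3)*(v)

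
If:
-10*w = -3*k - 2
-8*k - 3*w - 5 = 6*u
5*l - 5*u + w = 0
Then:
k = 10*w/3 - 2/3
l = 1/18 - 463*w/90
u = 1/18 - 89*w/18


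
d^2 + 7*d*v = d*(d + 7*v)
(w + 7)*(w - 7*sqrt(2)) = w^2 - 7*sqrt(2)*w + 7*w - 49*sqrt(2)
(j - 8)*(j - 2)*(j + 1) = j^3 - 9*j^2 + 6*j + 16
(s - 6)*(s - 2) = s^2 - 8*s + 12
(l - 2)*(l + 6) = l^2 + 4*l - 12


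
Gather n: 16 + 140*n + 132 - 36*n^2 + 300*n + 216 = -36*n^2 + 440*n + 364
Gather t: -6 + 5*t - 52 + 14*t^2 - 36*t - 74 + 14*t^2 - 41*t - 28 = 28*t^2 - 72*t - 160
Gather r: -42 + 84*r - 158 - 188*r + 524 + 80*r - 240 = 84 - 24*r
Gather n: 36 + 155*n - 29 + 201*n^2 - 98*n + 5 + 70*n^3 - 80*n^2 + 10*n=70*n^3 + 121*n^2 + 67*n + 12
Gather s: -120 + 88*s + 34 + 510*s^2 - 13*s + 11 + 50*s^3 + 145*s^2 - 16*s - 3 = 50*s^3 + 655*s^2 + 59*s - 78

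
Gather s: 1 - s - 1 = -s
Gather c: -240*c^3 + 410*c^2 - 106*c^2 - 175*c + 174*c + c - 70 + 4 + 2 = -240*c^3 + 304*c^2 - 64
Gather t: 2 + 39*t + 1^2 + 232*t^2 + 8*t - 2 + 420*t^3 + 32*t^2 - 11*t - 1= 420*t^3 + 264*t^2 + 36*t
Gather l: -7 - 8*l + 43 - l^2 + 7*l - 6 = -l^2 - l + 30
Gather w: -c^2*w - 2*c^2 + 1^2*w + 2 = -2*c^2 + w*(1 - c^2) + 2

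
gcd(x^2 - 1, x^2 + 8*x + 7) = x + 1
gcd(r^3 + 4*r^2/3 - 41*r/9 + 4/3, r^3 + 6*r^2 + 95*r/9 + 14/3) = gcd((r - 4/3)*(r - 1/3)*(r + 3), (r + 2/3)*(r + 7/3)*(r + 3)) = r + 3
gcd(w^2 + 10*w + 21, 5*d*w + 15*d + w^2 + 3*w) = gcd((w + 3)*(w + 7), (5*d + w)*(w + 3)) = w + 3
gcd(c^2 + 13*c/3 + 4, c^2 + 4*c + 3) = c + 3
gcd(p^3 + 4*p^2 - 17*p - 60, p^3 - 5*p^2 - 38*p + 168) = p - 4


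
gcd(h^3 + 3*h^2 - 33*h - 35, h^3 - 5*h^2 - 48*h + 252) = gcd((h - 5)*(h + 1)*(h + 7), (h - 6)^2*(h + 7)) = h + 7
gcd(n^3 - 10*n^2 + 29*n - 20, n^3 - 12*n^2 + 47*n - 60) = n^2 - 9*n + 20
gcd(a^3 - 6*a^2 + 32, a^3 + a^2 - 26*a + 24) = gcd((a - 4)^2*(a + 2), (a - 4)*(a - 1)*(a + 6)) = a - 4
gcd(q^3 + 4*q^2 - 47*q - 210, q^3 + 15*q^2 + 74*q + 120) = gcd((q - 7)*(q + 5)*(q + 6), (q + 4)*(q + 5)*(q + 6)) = q^2 + 11*q + 30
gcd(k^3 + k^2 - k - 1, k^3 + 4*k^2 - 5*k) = k - 1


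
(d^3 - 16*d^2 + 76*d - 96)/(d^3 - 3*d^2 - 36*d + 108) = (d^2 - 10*d + 16)/(d^2 + 3*d - 18)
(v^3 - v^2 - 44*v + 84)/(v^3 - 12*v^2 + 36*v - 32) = (v^2 + v - 42)/(v^2 - 10*v + 16)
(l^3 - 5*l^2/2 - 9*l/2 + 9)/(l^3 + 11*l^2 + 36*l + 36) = (2*l^2 - 9*l + 9)/(2*(l^2 + 9*l + 18))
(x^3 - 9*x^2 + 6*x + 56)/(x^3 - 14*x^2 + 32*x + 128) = (x^2 - 11*x + 28)/(x^2 - 16*x + 64)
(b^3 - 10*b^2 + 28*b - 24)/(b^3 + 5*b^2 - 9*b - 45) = (b^3 - 10*b^2 + 28*b - 24)/(b^3 + 5*b^2 - 9*b - 45)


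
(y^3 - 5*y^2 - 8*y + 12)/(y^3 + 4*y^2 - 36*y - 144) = (y^2 + y - 2)/(y^2 + 10*y + 24)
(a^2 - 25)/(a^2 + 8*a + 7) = (a^2 - 25)/(a^2 + 8*a + 7)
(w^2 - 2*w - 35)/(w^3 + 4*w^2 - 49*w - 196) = (w + 5)/(w^2 + 11*w + 28)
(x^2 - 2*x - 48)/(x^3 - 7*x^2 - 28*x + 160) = (x + 6)/(x^2 + x - 20)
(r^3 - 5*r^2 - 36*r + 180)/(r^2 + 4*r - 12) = (r^2 - 11*r + 30)/(r - 2)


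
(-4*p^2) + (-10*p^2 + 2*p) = -14*p^2 + 2*p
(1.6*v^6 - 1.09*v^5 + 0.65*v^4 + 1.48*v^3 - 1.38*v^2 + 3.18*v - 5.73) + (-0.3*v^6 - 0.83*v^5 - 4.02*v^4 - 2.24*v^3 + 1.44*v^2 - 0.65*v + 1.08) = 1.3*v^6 - 1.92*v^5 - 3.37*v^4 - 0.76*v^3 + 0.0600000000000001*v^2 + 2.53*v - 4.65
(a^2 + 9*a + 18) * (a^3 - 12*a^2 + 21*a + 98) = a^5 - 3*a^4 - 69*a^3 + 71*a^2 + 1260*a + 1764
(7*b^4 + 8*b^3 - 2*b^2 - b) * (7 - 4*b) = -28*b^5 + 17*b^4 + 64*b^3 - 10*b^2 - 7*b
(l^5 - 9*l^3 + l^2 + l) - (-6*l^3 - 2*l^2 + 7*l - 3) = l^5 - 3*l^3 + 3*l^2 - 6*l + 3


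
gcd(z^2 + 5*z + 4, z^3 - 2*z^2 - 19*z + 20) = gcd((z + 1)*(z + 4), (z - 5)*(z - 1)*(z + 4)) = z + 4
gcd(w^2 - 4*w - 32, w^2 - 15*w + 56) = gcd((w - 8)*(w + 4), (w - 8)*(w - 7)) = w - 8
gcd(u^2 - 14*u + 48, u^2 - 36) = u - 6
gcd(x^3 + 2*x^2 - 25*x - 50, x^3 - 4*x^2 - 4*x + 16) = x + 2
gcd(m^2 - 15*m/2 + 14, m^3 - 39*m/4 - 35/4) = m - 7/2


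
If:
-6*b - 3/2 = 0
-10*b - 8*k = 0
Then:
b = -1/4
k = 5/16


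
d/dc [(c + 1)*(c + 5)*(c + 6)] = 3*c^2 + 24*c + 41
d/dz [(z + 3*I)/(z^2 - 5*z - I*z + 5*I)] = (z^2 - 5*z - I*z + (z + 3*I)*(-2*z + 5 + I) + 5*I)/(z^2 - 5*z - I*z + 5*I)^2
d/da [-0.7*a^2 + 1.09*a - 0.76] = 1.09 - 1.4*a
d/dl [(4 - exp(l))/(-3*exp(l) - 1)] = 13*exp(l)/(3*exp(l) + 1)^2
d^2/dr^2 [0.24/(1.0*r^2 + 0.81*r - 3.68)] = (-0.48*r^2 - 0.3888*r + 0.24*(2.0*r + 0.81)*(4.0*r + 1.62) + 1.7664)/(1.0*r^2 + 0.81*r - 3.68)^3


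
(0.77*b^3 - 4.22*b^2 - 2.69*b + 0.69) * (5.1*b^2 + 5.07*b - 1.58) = 3.927*b^5 - 17.6181*b^4 - 36.331*b^3 - 3.4517*b^2 + 7.7485*b - 1.0902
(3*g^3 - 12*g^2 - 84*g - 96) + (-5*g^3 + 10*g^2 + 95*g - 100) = -2*g^3 - 2*g^2 + 11*g - 196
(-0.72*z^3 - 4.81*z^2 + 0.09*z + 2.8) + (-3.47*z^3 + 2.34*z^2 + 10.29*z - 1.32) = -4.19*z^3 - 2.47*z^2 + 10.38*z + 1.48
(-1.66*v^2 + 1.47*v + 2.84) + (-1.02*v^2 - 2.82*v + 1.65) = -2.68*v^2 - 1.35*v + 4.49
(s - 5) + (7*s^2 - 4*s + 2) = 7*s^2 - 3*s - 3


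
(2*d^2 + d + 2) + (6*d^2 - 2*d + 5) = 8*d^2 - d + 7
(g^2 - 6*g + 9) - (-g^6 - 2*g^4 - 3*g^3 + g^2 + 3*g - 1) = g^6 + 2*g^4 + 3*g^3 - 9*g + 10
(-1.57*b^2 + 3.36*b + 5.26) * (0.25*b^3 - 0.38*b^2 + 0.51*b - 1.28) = -0.3925*b^5 + 1.4366*b^4 - 0.7625*b^3 + 1.7244*b^2 - 1.6182*b - 6.7328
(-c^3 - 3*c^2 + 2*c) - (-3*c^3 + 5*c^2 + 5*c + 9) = 2*c^3 - 8*c^2 - 3*c - 9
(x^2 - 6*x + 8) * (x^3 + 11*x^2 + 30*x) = x^5 + 5*x^4 - 28*x^3 - 92*x^2 + 240*x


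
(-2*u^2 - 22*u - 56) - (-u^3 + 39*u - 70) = u^3 - 2*u^2 - 61*u + 14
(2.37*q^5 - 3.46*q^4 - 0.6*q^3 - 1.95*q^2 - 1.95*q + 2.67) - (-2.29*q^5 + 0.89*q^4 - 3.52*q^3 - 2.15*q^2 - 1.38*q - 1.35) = 4.66*q^5 - 4.35*q^4 + 2.92*q^3 + 0.2*q^2 - 0.57*q + 4.02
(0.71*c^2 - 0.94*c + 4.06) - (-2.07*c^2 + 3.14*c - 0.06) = 2.78*c^2 - 4.08*c + 4.12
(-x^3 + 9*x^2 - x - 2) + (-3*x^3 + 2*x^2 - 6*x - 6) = -4*x^3 + 11*x^2 - 7*x - 8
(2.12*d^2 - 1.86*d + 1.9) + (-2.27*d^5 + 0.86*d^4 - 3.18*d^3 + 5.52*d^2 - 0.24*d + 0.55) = -2.27*d^5 + 0.86*d^4 - 3.18*d^3 + 7.64*d^2 - 2.1*d + 2.45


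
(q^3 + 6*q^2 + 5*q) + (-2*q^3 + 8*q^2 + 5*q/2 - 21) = -q^3 + 14*q^2 + 15*q/2 - 21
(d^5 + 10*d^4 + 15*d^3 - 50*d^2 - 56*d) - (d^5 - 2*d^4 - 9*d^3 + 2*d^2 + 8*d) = 12*d^4 + 24*d^3 - 52*d^2 - 64*d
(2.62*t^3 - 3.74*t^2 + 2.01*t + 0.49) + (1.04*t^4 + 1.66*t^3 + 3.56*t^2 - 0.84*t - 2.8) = 1.04*t^4 + 4.28*t^3 - 0.18*t^2 + 1.17*t - 2.31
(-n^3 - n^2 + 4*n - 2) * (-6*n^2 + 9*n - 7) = 6*n^5 - 3*n^4 - 26*n^3 + 55*n^2 - 46*n + 14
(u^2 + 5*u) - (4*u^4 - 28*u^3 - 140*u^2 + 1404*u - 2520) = -4*u^4 + 28*u^3 + 141*u^2 - 1399*u + 2520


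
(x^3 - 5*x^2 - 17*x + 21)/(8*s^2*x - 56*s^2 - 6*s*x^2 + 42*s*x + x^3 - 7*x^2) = (x^2 + 2*x - 3)/(8*s^2 - 6*s*x + x^2)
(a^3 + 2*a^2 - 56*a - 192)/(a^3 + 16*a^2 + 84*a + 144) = (a - 8)/(a + 6)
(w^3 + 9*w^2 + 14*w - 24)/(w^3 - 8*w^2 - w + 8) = (w^2 + 10*w + 24)/(w^2 - 7*w - 8)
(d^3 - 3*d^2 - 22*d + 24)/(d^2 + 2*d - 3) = (d^2 - 2*d - 24)/(d + 3)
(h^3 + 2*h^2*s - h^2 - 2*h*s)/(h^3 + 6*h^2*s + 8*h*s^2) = (h - 1)/(h + 4*s)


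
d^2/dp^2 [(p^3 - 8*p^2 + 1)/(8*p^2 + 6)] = 3*(-4*p^3 + 112*p^2 + 9*p - 28)/(64*p^6 + 144*p^4 + 108*p^2 + 27)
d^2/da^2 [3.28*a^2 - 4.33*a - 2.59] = 6.56000000000000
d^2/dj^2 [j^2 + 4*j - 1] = 2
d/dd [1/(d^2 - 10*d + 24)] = 2*(5 - d)/(d^2 - 10*d + 24)^2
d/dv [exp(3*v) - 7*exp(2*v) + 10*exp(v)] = (3*exp(2*v) - 14*exp(v) + 10)*exp(v)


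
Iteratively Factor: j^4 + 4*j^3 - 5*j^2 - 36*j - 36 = (j + 2)*(j^3 + 2*j^2 - 9*j - 18) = (j - 3)*(j + 2)*(j^2 + 5*j + 6) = (j - 3)*(j + 2)*(j + 3)*(j + 2)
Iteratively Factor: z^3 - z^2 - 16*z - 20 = (z + 2)*(z^2 - 3*z - 10) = (z - 5)*(z + 2)*(z + 2)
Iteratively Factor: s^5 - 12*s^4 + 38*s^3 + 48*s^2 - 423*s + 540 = (s - 3)*(s^4 - 9*s^3 + 11*s^2 + 81*s - 180) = (s - 4)*(s - 3)*(s^3 - 5*s^2 - 9*s + 45) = (s - 5)*(s - 4)*(s - 3)*(s^2 - 9) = (s - 5)*(s - 4)*(s - 3)*(s + 3)*(s - 3)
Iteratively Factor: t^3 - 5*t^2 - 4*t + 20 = (t - 2)*(t^2 - 3*t - 10) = (t - 2)*(t + 2)*(t - 5)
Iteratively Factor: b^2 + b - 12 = (b - 3)*(b + 4)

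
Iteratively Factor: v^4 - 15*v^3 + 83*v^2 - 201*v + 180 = (v - 5)*(v^3 - 10*v^2 + 33*v - 36) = (v - 5)*(v - 3)*(v^2 - 7*v + 12) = (v - 5)*(v - 4)*(v - 3)*(v - 3)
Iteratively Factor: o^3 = (o)*(o^2) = o^2*(o)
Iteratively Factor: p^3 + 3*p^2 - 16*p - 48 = (p - 4)*(p^2 + 7*p + 12) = (p - 4)*(p + 3)*(p + 4)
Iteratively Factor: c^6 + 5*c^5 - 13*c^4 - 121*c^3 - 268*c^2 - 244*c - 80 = (c + 2)*(c^5 + 3*c^4 - 19*c^3 - 83*c^2 - 102*c - 40) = (c + 2)^2*(c^4 + c^3 - 21*c^2 - 41*c - 20) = (c + 1)*(c + 2)^2*(c^3 - 21*c - 20) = (c + 1)^2*(c + 2)^2*(c^2 - c - 20) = (c - 5)*(c + 1)^2*(c + 2)^2*(c + 4)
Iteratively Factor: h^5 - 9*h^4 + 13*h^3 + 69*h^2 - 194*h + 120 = (h - 1)*(h^4 - 8*h^3 + 5*h^2 + 74*h - 120) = (h - 5)*(h - 1)*(h^3 - 3*h^2 - 10*h + 24) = (h - 5)*(h - 2)*(h - 1)*(h^2 - h - 12) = (h - 5)*(h - 2)*(h - 1)*(h + 3)*(h - 4)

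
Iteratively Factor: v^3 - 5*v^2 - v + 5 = (v + 1)*(v^2 - 6*v + 5) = (v - 1)*(v + 1)*(v - 5)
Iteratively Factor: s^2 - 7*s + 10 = (s - 2)*(s - 5)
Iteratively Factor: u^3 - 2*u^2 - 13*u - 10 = (u + 2)*(u^2 - 4*u - 5) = (u + 1)*(u + 2)*(u - 5)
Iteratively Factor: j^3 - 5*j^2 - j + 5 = (j - 5)*(j^2 - 1) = (j - 5)*(j + 1)*(j - 1)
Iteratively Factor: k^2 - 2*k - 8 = (k + 2)*(k - 4)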